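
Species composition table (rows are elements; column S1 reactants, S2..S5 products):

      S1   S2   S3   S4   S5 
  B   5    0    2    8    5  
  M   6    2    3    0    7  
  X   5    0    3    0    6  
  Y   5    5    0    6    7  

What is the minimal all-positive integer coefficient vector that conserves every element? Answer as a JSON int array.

B: 6·5 = 30 | 2·0+6·2+1·8+2·5 = 30
M: 6·6 = 36 | 2·2+6·3+1·0+2·7 = 36
X: 6·5 = 30 | 2·0+6·3+1·0+2·6 = 30
Y: 6·5 = 30 | 2·5+6·0+1·6+2·7 = 30
gcd(6,2,6,1,2) = 1

Coefficients: [6, 2, 6, 1, 2]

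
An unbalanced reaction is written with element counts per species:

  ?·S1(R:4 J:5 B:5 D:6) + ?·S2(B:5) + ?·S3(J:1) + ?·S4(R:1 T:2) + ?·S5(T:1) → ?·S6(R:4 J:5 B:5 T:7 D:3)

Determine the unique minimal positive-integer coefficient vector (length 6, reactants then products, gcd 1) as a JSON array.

R: 1·4+1·0+5·0+4·1+6·0 = 8 | 2·4 = 8
J: 1·5+1·0+5·1+4·0+6·0 = 10 | 2·5 = 10
B: 1·5+1·5+5·0+4·0+6·0 = 10 | 2·5 = 10
T: 1·0+1·0+5·0+4·2+6·1 = 14 | 2·7 = 14
D: 1·6+1·0+5·0+4·0+6·0 = 6 | 2·3 = 6
gcd(1,1,5,4,6,2) = 1

Coefficients: [1, 1, 5, 4, 6, 2]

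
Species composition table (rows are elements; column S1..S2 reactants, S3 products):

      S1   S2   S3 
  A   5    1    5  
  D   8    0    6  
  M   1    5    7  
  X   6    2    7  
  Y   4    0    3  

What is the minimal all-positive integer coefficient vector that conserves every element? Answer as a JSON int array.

A: 3·5+5·1 = 20 | 4·5 = 20
D: 3·8+5·0 = 24 | 4·6 = 24
M: 3·1+5·5 = 28 | 4·7 = 28
X: 3·6+5·2 = 28 | 4·7 = 28
Y: 3·4+5·0 = 12 | 4·3 = 12
gcd(3,5,4) = 1

Coefficients: [3, 5, 4]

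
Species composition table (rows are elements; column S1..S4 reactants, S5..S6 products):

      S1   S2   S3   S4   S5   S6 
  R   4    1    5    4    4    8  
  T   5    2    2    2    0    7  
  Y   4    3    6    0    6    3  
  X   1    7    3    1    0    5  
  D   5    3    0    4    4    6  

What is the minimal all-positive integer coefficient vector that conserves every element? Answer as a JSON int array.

Coefficients: [3, 1, 3, 6, 3, 5]

R: 3·4+1·1+3·5+6·4 = 52 | 3·4+5·8 = 52
T: 3·5+1·2+3·2+6·2 = 35 | 3·0+5·7 = 35
Y: 3·4+1·3+3·6+6·0 = 33 | 3·6+5·3 = 33
X: 3·1+1·7+3·3+6·1 = 25 | 3·0+5·5 = 25
D: 3·5+1·3+3·0+6·4 = 42 | 3·4+5·6 = 42
gcd(3,1,3,6,3,5) = 1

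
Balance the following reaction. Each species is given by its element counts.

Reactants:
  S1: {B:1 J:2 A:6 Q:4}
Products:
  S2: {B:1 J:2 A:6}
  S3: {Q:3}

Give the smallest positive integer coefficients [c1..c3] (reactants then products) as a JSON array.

Coefficients: [3, 3, 4]

B: 3·1 = 3 | 3·1+4·0 = 3
J: 3·2 = 6 | 3·2+4·0 = 6
A: 3·6 = 18 | 3·6+4·0 = 18
Q: 3·4 = 12 | 3·0+4·3 = 12
gcd(3,3,4) = 1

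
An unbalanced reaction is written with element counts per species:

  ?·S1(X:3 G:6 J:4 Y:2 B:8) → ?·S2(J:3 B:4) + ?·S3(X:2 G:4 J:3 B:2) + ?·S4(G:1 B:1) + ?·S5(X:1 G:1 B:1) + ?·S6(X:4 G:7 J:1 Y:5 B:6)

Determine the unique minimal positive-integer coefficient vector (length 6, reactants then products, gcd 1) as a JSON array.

X: 5·3 = 15 | 4·0+2·2+5·0+3·1+2·4 = 15
G: 5·6 = 30 | 4·0+2·4+5·1+3·1+2·7 = 30
J: 5·4 = 20 | 4·3+2·3+5·0+3·0+2·1 = 20
Y: 5·2 = 10 | 4·0+2·0+5·0+3·0+2·5 = 10
B: 5·8 = 40 | 4·4+2·2+5·1+3·1+2·6 = 40
gcd(5,4,2,5,3,2) = 1

Coefficients: [5, 4, 2, 5, 3, 2]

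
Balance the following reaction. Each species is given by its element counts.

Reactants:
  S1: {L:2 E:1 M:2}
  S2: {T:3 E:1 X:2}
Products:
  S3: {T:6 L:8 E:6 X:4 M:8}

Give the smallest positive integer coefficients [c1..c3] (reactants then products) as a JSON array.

T: 4·0+2·3 = 6 | 1·6 = 6
L: 4·2+2·0 = 8 | 1·8 = 8
E: 4·1+2·1 = 6 | 1·6 = 6
X: 4·0+2·2 = 4 | 1·4 = 4
M: 4·2+2·0 = 8 | 1·8 = 8
gcd(4,2,1) = 1

Coefficients: [4, 2, 1]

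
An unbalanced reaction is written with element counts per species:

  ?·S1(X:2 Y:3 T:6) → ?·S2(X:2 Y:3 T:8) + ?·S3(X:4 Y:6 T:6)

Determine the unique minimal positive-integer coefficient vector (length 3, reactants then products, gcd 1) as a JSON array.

Coefficients: [5, 3, 1]

X: 5·2 = 10 | 3·2+1·4 = 10
Y: 5·3 = 15 | 3·3+1·6 = 15
T: 5·6 = 30 | 3·8+1·6 = 30
gcd(5,3,1) = 1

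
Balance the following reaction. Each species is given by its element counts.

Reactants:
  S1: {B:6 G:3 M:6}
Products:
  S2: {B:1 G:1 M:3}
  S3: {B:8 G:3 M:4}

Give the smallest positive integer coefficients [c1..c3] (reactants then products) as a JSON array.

B: 5·6 = 30 | 6·1+3·8 = 30
G: 5·3 = 15 | 6·1+3·3 = 15
M: 5·6 = 30 | 6·3+3·4 = 30
gcd(5,6,3) = 1

Coefficients: [5, 6, 3]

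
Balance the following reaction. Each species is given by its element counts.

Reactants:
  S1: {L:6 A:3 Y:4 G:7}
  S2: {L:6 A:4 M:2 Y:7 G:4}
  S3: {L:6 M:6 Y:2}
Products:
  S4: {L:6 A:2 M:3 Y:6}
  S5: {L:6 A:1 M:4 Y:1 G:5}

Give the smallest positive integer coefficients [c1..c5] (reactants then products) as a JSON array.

L: 3·6+1·6+5·6 = 54 | 4·6+5·6 = 54
A: 3·3+1·4+5·0 = 13 | 4·2+5·1 = 13
M: 3·0+1·2+5·6 = 32 | 4·3+5·4 = 32
Y: 3·4+1·7+5·2 = 29 | 4·6+5·1 = 29
G: 3·7+1·4+5·0 = 25 | 4·0+5·5 = 25
gcd(3,1,5,4,5) = 1

Coefficients: [3, 1, 5, 4, 5]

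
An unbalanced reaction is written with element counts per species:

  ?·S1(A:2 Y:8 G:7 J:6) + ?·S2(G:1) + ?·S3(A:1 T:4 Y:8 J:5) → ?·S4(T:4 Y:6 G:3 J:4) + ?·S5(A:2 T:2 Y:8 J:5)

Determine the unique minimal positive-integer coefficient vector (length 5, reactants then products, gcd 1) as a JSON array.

A: 1·2+5·0+6·1 = 8 | 4·0+4·2 = 8
T: 1·0+5·0+6·4 = 24 | 4·4+4·2 = 24
Y: 1·8+5·0+6·8 = 56 | 4·6+4·8 = 56
G: 1·7+5·1+6·0 = 12 | 4·3+4·0 = 12
J: 1·6+5·0+6·5 = 36 | 4·4+4·5 = 36
gcd(1,5,6,4,4) = 1

Coefficients: [1, 5, 6, 4, 4]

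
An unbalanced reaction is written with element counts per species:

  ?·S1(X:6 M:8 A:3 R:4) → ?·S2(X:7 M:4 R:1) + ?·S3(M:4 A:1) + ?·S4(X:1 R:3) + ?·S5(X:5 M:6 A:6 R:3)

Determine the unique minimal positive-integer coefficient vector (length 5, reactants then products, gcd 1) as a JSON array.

X: 6·6 = 36 | 3·7+6·0+5·1+2·5 = 36
M: 6·8 = 48 | 3·4+6·4+5·0+2·6 = 48
A: 6·3 = 18 | 3·0+6·1+5·0+2·6 = 18
R: 6·4 = 24 | 3·1+6·0+5·3+2·3 = 24
gcd(6,3,6,5,2) = 1

Coefficients: [6, 3, 6, 5, 2]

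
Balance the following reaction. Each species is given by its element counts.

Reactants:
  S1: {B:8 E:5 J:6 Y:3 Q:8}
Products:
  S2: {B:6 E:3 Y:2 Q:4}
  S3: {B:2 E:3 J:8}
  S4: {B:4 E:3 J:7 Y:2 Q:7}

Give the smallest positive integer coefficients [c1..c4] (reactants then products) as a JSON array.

B: 6·8 = 48 | 5·6+1·2+4·4 = 48
E: 6·5 = 30 | 5·3+1·3+4·3 = 30
J: 6·6 = 36 | 5·0+1·8+4·7 = 36
Y: 6·3 = 18 | 5·2+1·0+4·2 = 18
Q: 6·8 = 48 | 5·4+1·0+4·7 = 48
gcd(6,5,1,4) = 1

Coefficients: [6, 5, 1, 4]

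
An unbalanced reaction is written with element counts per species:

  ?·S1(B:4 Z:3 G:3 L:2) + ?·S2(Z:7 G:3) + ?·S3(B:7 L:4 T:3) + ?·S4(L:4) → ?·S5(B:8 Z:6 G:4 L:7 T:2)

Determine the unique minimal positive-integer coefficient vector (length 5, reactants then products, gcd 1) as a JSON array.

B: 5·4+3·0+4·7+4·0 = 48 | 6·8 = 48
Z: 5·3+3·7+4·0+4·0 = 36 | 6·6 = 36
G: 5·3+3·3+4·0+4·0 = 24 | 6·4 = 24
L: 5·2+3·0+4·4+4·4 = 42 | 6·7 = 42
T: 5·0+3·0+4·3+4·0 = 12 | 6·2 = 12
gcd(5,3,4,4,6) = 1

Coefficients: [5, 3, 4, 4, 6]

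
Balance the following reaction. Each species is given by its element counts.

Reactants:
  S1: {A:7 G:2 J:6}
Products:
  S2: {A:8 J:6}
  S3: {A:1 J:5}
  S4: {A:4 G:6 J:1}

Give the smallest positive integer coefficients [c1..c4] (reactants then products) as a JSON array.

A: 3·7 = 21 | 2·8+1·1+1·4 = 21
G: 3·2 = 6 | 2·0+1·0+1·6 = 6
J: 3·6 = 18 | 2·6+1·5+1·1 = 18
gcd(3,2,1,1) = 1

Coefficients: [3, 2, 1, 1]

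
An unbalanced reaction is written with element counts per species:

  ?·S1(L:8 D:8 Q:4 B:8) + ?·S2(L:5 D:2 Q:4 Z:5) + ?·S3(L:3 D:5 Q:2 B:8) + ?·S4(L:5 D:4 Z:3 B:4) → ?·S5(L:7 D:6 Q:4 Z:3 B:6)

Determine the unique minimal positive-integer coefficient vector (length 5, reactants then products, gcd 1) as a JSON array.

L: 2·8+3·5+2·3+1·5 = 42 | 6·7 = 42
D: 2·8+3·2+2·5+1·4 = 36 | 6·6 = 36
Q: 2·4+3·4+2·2+1·0 = 24 | 6·4 = 24
Z: 2·0+3·5+2·0+1·3 = 18 | 6·3 = 18
B: 2·8+3·0+2·8+1·4 = 36 | 6·6 = 36
gcd(2,3,2,1,6) = 1

Coefficients: [2, 3, 2, 1, 6]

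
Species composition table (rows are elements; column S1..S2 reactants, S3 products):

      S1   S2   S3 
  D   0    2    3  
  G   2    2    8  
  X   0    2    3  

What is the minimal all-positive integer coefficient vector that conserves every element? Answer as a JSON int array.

Coefficients: [5, 3, 2]

D: 5·0+3·2 = 6 | 2·3 = 6
G: 5·2+3·2 = 16 | 2·8 = 16
X: 5·0+3·2 = 6 | 2·3 = 6
gcd(5,3,2) = 1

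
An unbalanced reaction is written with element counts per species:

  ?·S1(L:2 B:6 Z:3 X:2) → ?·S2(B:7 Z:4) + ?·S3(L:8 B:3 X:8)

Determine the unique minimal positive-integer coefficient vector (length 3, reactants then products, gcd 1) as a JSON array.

L: 4·2 = 8 | 3·0+1·8 = 8
B: 4·6 = 24 | 3·7+1·3 = 24
Z: 4·3 = 12 | 3·4+1·0 = 12
X: 4·2 = 8 | 3·0+1·8 = 8
gcd(4,3,1) = 1

Coefficients: [4, 3, 1]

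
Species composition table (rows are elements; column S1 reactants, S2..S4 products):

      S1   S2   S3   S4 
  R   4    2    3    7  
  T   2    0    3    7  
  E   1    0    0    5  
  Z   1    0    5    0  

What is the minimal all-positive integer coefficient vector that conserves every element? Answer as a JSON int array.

R: 5·4 = 20 | 5·2+1·3+1·7 = 20
T: 5·2 = 10 | 5·0+1·3+1·7 = 10
E: 5·1 = 5 | 5·0+1·0+1·5 = 5
Z: 5·1 = 5 | 5·0+1·5+1·0 = 5
gcd(5,5,1,1) = 1

Coefficients: [5, 5, 1, 1]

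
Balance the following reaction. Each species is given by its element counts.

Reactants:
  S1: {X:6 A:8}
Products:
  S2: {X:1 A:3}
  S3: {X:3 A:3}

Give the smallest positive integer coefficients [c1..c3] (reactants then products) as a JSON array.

Coefficients: [3, 3, 5]

X: 3·6 = 18 | 3·1+5·3 = 18
A: 3·8 = 24 | 3·3+5·3 = 24
gcd(3,3,5) = 1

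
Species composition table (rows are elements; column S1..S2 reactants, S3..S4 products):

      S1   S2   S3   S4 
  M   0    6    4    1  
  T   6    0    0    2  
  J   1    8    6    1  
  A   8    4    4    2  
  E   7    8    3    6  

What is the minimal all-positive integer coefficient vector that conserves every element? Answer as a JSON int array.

Coefficients: [2, 5, 6, 6]

M: 2·0+5·6 = 30 | 6·4+6·1 = 30
T: 2·6+5·0 = 12 | 6·0+6·2 = 12
J: 2·1+5·8 = 42 | 6·6+6·1 = 42
A: 2·8+5·4 = 36 | 6·4+6·2 = 36
E: 2·7+5·8 = 54 | 6·3+6·6 = 54
gcd(2,5,6,6) = 1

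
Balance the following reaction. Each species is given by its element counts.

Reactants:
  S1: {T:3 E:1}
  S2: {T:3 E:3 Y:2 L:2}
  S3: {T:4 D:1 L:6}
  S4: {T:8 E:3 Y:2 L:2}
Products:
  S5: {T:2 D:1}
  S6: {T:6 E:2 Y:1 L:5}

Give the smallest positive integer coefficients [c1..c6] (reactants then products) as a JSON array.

Coefficients: [3, 1, 4, 2, 4, 6]

T: 3·3+1·3+4·4+2·8 = 44 | 4·2+6·6 = 44
E: 3·1+1·3+4·0+2·3 = 12 | 4·0+6·2 = 12
Y: 3·0+1·2+4·0+2·2 = 6 | 4·0+6·1 = 6
D: 3·0+1·0+4·1+2·0 = 4 | 4·1+6·0 = 4
L: 3·0+1·2+4·6+2·2 = 30 | 4·0+6·5 = 30
gcd(3,1,4,2,4,6) = 1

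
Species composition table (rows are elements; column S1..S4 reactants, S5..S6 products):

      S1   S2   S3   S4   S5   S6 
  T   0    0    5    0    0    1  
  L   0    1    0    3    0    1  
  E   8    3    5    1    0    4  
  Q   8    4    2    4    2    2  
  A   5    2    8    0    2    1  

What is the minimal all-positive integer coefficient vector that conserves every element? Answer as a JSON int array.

Coefficients: [1, 2, 1, 1, 6, 5]

T: 1·0+2·0+1·5+1·0 = 5 | 6·0+5·1 = 5
L: 1·0+2·1+1·0+1·3 = 5 | 6·0+5·1 = 5
E: 1·8+2·3+1·5+1·1 = 20 | 6·0+5·4 = 20
Q: 1·8+2·4+1·2+1·4 = 22 | 6·2+5·2 = 22
A: 1·5+2·2+1·8+1·0 = 17 | 6·2+5·1 = 17
gcd(1,2,1,1,6,5) = 1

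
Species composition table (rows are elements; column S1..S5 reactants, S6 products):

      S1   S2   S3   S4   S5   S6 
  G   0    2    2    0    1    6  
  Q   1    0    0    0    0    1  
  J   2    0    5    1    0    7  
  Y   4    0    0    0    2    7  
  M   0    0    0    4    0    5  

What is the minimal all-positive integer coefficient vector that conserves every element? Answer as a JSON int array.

Coefficients: [4, 6, 3, 5, 6, 4]

G: 4·0+6·2+3·2+5·0+6·1 = 24 | 4·6 = 24
Q: 4·1+6·0+3·0+5·0+6·0 = 4 | 4·1 = 4
J: 4·2+6·0+3·5+5·1+6·0 = 28 | 4·7 = 28
Y: 4·4+6·0+3·0+5·0+6·2 = 28 | 4·7 = 28
M: 4·0+6·0+3·0+5·4+6·0 = 20 | 4·5 = 20
gcd(4,6,3,5,6,4) = 1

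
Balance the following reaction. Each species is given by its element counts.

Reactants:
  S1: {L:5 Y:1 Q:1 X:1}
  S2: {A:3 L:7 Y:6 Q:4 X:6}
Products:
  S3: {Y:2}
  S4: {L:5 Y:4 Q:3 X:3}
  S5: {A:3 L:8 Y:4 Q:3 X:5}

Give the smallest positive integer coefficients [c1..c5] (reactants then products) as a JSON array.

Coefficients: [4, 5, 1, 3, 5]

A: 4·0+5·3 = 15 | 1·0+3·0+5·3 = 15
L: 4·5+5·7 = 55 | 1·0+3·5+5·8 = 55
Y: 4·1+5·6 = 34 | 1·2+3·4+5·4 = 34
Q: 4·1+5·4 = 24 | 1·0+3·3+5·3 = 24
X: 4·1+5·6 = 34 | 1·0+3·3+5·5 = 34
gcd(4,5,1,3,5) = 1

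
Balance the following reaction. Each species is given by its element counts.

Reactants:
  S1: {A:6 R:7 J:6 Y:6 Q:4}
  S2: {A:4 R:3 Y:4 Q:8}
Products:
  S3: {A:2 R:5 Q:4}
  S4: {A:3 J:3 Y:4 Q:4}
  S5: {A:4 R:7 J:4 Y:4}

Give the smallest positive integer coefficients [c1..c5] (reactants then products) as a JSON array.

A: 4·6+1·4 = 28 | 2·2+4·3+3·4 = 28
R: 4·7+1·3 = 31 | 2·5+4·0+3·7 = 31
J: 4·6+1·0 = 24 | 2·0+4·3+3·4 = 24
Y: 4·6+1·4 = 28 | 2·0+4·4+3·4 = 28
Q: 4·4+1·8 = 24 | 2·4+4·4+3·0 = 24
gcd(4,1,2,4,3) = 1

Coefficients: [4, 1, 2, 4, 3]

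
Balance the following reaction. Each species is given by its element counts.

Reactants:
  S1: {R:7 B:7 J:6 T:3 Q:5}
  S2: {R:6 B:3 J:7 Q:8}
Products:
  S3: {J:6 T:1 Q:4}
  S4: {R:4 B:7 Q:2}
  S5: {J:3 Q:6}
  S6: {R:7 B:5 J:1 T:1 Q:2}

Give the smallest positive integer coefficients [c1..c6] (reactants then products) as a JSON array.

Coefficients: [4, 3, 6, 1, 1, 6]

R: 4·7+3·6 = 46 | 6·0+1·4+1·0+6·7 = 46
B: 4·7+3·3 = 37 | 6·0+1·7+1·0+6·5 = 37
J: 4·6+3·7 = 45 | 6·6+1·0+1·3+6·1 = 45
T: 4·3+3·0 = 12 | 6·1+1·0+1·0+6·1 = 12
Q: 4·5+3·8 = 44 | 6·4+1·2+1·6+6·2 = 44
gcd(4,3,6,1,1,6) = 1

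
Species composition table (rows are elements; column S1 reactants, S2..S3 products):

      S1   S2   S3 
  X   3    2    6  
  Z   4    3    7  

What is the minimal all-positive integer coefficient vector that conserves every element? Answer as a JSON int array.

X: 4·3 = 12 | 3·2+1·6 = 12
Z: 4·4 = 16 | 3·3+1·7 = 16
gcd(4,3,1) = 1

Coefficients: [4, 3, 1]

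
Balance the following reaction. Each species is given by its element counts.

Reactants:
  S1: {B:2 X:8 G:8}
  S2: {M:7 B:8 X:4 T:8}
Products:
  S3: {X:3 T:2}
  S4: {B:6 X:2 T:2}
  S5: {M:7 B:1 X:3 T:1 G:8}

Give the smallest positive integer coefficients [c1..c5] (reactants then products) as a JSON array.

Coefficients: [2, 2, 4, 3, 2]

M: 2·0+2·7 = 14 | 4·0+3·0+2·7 = 14
B: 2·2+2·8 = 20 | 4·0+3·6+2·1 = 20
X: 2·8+2·4 = 24 | 4·3+3·2+2·3 = 24
T: 2·0+2·8 = 16 | 4·2+3·2+2·1 = 16
G: 2·8+2·0 = 16 | 4·0+3·0+2·8 = 16
gcd(2,2,4,3,2) = 1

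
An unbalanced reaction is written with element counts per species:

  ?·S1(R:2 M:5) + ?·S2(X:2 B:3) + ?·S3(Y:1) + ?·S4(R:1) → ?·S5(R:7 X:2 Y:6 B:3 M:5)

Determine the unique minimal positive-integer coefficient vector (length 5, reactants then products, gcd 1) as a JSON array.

R: 1·2+1·0+6·0+5·1 = 7 | 1·7 = 7
X: 1·0+1·2+6·0+5·0 = 2 | 1·2 = 2
Y: 1·0+1·0+6·1+5·0 = 6 | 1·6 = 6
B: 1·0+1·3+6·0+5·0 = 3 | 1·3 = 3
M: 1·5+1·0+6·0+5·0 = 5 | 1·5 = 5
gcd(1,1,6,5,1) = 1

Coefficients: [1, 1, 6, 5, 1]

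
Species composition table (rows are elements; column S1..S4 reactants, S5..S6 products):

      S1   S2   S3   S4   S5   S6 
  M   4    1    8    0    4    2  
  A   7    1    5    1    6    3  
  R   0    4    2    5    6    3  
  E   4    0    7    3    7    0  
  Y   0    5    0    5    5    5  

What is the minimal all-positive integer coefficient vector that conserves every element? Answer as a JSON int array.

M: 5·4+6·1+1·8+5·0 = 34 | 6·4+5·2 = 34
A: 5·7+6·1+1·5+5·1 = 51 | 6·6+5·3 = 51
R: 5·0+6·4+1·2+5·5 = 51 | 6·6+5·3 = 51
E: 5·4+6·0+1·7+5·3 = 42 | 6·7+5·0 = 42
Y: 5·0+6·5+1·0+5·5 = 55 | 6·5+5·5 = 55
gcd(5,6,1,5,6,5) = 1

Coefficients: [5, 6, 1, 5, 6, 5]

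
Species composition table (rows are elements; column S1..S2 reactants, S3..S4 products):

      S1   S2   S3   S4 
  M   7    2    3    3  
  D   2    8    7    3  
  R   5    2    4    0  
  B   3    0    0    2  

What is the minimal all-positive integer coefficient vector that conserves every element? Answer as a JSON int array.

Coefficients: [2, 5, 5, 3]

M: 2·7+5·2 = 24 | 5·3+3·3 = 24
D: 2·2+5·8 = 44 | 5·7+3·3 = 44
R: 2·5+5·2 = 20 | 5·4+3·0 = 20
B: 2·3+5·0 = 6 | 5·0+3·2 = 6
gcd(2,5,5,3) = 1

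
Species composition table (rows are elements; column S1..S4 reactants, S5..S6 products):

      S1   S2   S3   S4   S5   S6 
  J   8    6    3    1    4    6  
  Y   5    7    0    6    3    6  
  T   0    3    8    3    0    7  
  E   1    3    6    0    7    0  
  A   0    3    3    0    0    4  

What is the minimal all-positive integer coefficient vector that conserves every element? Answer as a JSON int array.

Coefficients: [2, 5, 3, 1, 5, 6]

J: 2·8+5·6+3·3+1·1 = 56 | 5·4+6·6 = 56
Y: 2·5+5·7+3·0+1·6 = 51 | 5·3+6·6 = 51
T: 2·0+5·3+3·8+1·3 = 42 | 5·0+6·7 = 42
E: 2·1+5·3+3·6+1·0 = 35 | 5·7+6·0 = 35
A: 2·0+5·3+3·3+1·0 = 24 | 5·0+6·4 = 24
gcd(2,5,3,1,5,6) = 1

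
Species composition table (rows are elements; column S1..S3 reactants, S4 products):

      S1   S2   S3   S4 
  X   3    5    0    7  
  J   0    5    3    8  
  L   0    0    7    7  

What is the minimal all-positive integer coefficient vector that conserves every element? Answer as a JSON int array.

Coefficients: [2, 3, 3, 3]

X: 2·3+3·5+3·0 = 21 | 3·7 = 21
J: 2·0+3·5+3·3 = 24 | 3·8 = 24
L: 2·0+3·0+3·7 = 21 | 3·7 = 21
gcd(2,3,3,3) = 1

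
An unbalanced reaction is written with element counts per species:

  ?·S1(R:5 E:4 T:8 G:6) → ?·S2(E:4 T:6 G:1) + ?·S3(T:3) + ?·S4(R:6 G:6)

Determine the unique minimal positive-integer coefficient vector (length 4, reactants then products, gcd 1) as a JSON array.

R: 6·5 = 30 | 6·0+4·0+5·6 = 30
E: 6·4 = 24 | 6·4+4·0+5·0 = 24
T: 6·8 = 48 | 6·6+4·3+5·0 = 48
G: 6·6 = 36 | 6·1+4·0+5·6 = 36
gcd(6,6,4,5) = 1

Coefficients: [6, 6, 4, 5]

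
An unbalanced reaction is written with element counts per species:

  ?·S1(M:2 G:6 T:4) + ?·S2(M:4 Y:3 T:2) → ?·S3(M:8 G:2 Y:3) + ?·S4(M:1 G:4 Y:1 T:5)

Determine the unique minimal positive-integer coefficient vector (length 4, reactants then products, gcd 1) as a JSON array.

M: 5·2+5·4 = 30 | 3·8+6·1 = 30
G: 5·6+5·0 = 30 | 3·2+6·4 = 30
Y: 5·0+5·3 = 15 | 3·3+6·1 = 15
T: 5·4+5·2 = 30 | 3·0+6·5 = 30
gcd(5,5,3,6) = 1

Coefficients: [5, 5, 3, 6]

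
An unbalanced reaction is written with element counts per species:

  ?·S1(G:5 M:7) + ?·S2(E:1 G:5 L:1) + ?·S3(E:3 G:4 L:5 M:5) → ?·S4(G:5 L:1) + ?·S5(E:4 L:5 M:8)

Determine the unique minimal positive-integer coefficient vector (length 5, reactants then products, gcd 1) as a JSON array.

Coefficients: [1, 1, 5, 6, 4]

E: 1·0+1·1+5·3 = 16 | 6·0+4·4 = 16
G: 1·5+1·5+5·4 = 30 | 6·5+4·0 = 30
L: 1·0+1·1+5·5 = 26 | 6·1+4·5 = 26
M: 1·7+1·0+5·5 = 32 | 6·0+4·8 = 32
gcd(1,1,5,6,4) = 1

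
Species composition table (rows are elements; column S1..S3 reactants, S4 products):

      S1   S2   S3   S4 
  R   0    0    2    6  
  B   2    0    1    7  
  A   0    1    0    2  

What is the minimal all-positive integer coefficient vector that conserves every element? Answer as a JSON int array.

R: 2·0+2·0+3·2 = 6 | 1·6 = 6
B: 2·2+2·0+3·1 = 7 | 1·7 = 7
A: 2·0+2·1+3·0 = 2 | 1·2 = 2
gcd(2,2,3,1) = 1

Coefficients: [2, 2, 3, 1]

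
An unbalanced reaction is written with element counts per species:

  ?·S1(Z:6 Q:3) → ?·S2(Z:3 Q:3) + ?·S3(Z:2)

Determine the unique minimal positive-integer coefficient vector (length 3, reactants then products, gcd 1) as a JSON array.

Z: 2·6 = 12 | 2·3+3·2 = 12
Q: 2·3 = 6 | 2·3+3·0 = 6
gcd(2,2,3) = 1

Coefficients: [2, 2, 3]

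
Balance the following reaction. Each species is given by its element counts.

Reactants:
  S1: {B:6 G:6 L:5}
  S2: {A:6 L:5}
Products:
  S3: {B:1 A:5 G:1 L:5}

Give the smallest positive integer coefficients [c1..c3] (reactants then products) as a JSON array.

Coefficients: [1, 5, 6]

B: 1·6+5·0 = 6 | 6·1 = 6
A: 1·0+5·6 = 30 | 6·5 = 30
G: 1·6+5·0 = 6 | 6·1 = 6
L: 1·5+5·5 = 30 | 6·5 = 30
gcd(1,5,6) = 1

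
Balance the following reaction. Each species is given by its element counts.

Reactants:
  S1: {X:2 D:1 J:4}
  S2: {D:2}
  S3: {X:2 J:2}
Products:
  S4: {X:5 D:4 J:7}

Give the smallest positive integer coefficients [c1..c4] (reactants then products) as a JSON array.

Coefficients: [2, 3, 3, 2]

X: 2·2+3·0+3·2 = 10 | 2·5 = 10
D: 2·1+3·2+3·0 = 8 | 2·4 = 8
J: 2·4+3·0+3·2 = 14 | 2·7 = 14
gcd(2,3,3,2) = 1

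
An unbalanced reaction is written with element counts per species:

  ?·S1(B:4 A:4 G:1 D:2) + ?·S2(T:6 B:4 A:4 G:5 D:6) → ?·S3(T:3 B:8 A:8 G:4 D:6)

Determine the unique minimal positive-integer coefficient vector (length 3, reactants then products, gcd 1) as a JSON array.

T: 3·0+1·6 = 6 | 2·3 = 6
B: 3·4+1·4 = 16 | 2·8 = 16
A: 3·4+1·4 = 16 | 2·8 = 16
G: 3·1+1·5 = 8 | 2·4 = 8
D: 3·2+1·6 = 12 | 2·6 = 12
gcd(3,1,2) = 1

Coefficients: [3, 1, 2]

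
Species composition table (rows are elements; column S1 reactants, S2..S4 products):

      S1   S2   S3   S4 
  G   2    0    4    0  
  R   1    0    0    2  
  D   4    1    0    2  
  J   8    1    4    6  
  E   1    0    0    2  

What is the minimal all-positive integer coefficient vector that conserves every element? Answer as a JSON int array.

G: 2·2 = 4 | 6·0+1·4+1·0 = 4
R: 2·1 = 2 | 6·0+1·0+1·2 = 2
D: 2·4 = 8 | 6·1+1·0+1·2 = 8
J: 2·8 = 16 | 6·1+1·4+1·6 = 16
E: 2·1 = 2 | 6·0+1·0+1·2 = 2
gcd(2,6,1,1) = 1

Coefficients: [2, 6, 1, 1]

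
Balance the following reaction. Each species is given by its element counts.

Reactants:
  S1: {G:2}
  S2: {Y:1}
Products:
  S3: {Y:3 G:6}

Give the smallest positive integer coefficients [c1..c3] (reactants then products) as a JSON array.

Y: 3·0+3·1 = 3 | 1·3 = 3
G: 3·2+3·0 = 6 | 1·6 = 6
gcd(3,3,1) = 1

Coefficients: [3, 3, 1]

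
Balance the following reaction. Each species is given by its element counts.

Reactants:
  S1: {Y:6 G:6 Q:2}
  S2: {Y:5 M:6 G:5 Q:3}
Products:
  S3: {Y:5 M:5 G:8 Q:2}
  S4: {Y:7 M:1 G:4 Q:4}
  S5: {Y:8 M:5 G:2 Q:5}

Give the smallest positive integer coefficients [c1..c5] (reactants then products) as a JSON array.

Coefficients: [3, 6, 5, 1, 2]

Y: 3·6+6·5 = 48 | 5·5+1·7+2·8 = 48
M: 3·0+6·6 = 36 | 5·5+1·1+2·5 = 36
G: 3·6+6·5 = 48 | 5·8+1·4+2·2 = 48
Q: 3·2+6·3 = 24 | 5·2+1·4+2·5 = 24
gcd(3,6,5,1,2) = 1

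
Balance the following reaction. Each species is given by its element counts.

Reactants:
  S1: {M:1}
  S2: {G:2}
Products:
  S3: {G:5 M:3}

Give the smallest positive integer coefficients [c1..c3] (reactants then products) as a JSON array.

Coefficients: [6, 5, 2]

G: 6·0+5·2 = 10 | 2·5 = 10
M: 6·1+5·0 = 6 | 2·3 = 6
gcd(6,5,2) = 1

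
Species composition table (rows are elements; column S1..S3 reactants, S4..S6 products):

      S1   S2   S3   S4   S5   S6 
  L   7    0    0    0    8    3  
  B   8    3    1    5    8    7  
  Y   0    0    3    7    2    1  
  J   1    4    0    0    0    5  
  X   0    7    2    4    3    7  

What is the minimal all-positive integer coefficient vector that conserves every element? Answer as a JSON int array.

L: 4·7+4·0+5·0 = 28 | 1·0+2·8+4·3 = 28
B: 4·8+4·3+5·1 = 49 | 1·5+2·8+4·7 = 49
Y: 4·0+4·0+5·3 = 15 | 1·7+2·2+4·1 = 15
J: 4·1+4·4+5·0 = 20 | 1·0+2·0+4·5 = 20
X: 4·0+4·7+5·2 = 38 | 1·4+2·3+4·7 = 38
gcd(4,4,5,1,2,4) = 1

Coefficients: [4, 4, 5, 1, 2, 4]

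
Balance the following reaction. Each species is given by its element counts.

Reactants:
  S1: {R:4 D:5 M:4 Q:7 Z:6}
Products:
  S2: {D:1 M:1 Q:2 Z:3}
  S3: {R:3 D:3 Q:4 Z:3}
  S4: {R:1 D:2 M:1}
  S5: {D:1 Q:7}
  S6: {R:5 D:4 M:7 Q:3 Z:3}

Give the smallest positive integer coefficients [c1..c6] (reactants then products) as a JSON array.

Coefficients: [5, 5, 3, 1, 1, 2]

R: 5·4 = 20 | 5·0+3·3+1·1+1·0+2·5 = 20
D: 5·5 = 25 | 5·1+3·3+1·2+1·1+2·4 = 25
M: 5·4 = 20 | 5·1+3·0+1·1+1·0+2·7 = 20
Q: 5·7 = 35 | 5·2+3·4+1·0+1·7+2·3 = 35
Z: 5·6 = 30 | 5·3+3·3+1·0+1·0+2·3 = 30
gcd(5,5,3,1,1,2) = 1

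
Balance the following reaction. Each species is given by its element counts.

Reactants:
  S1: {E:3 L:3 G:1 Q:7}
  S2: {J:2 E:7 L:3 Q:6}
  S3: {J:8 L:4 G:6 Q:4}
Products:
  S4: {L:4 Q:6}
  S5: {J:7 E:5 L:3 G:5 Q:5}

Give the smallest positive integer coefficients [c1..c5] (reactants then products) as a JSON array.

J: 2·0+2·2+3·8 = 28 | 3·0+4·7 = 28
E: 2·3+2·7+3·0 = 20 | 3·0+4·5 = 20
L: 2·3+2·3+3·4 = 24 | 3·4+4·3 = 24
G: 2·1+2·0+3·6 = 20 | 3·0+4·5 = 20
Q: 2·7+2·6+3·4 = 38 | 3·6+4·5 = 38
gcd(2,2,3,3,4) = 1

Coefficients: [2, 2, 3, 3, 4]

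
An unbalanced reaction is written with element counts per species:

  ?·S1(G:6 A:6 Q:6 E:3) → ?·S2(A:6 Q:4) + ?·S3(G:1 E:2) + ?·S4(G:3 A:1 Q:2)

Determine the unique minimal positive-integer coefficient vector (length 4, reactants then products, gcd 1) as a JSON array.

Coefficients: [4, 3, 6, 6]

G: 4·6 = 24 | 3·0+6·1+6·3 = 24
A: 4·6 = 24 | 3·6+6·0+6·1 = 24
Q: 4·6 = 24 | 3·4+6·0+6·2 = 24
E: 4·3 = 12 | 3·0+6·2+6·0 = 12
gcd(4,3,6,6) = 1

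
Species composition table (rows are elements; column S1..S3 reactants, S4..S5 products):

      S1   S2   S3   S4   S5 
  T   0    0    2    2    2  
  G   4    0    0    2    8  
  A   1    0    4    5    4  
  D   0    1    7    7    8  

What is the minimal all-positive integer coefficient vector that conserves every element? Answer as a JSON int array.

Coefficients: [4, 1, 5, 4, 1]

T: 4·0+1·0+5·2 = 10 | 4·2+1·2 = 10
G: 4·4+1·0+5·0 = 16 | 4·2+1·8 = 16
A: 4·1+1·0+5·4 = 24 | 4·5+1·4 = 24
D: 4·0+1·1+5·7 = 36 | 4·7+1·8 = 36
gcd(4,1,5,4,1) = 1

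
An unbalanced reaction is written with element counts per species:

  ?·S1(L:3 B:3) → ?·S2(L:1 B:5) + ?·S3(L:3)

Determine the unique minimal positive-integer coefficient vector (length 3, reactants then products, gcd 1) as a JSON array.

L: 5·3 = 15 | 3·1+4·3 = 15
B: 5·3 = 15 | 3·5+4·0 = 15
gcd(5,3,4) = 1

Coefficients: [5, 3, 4]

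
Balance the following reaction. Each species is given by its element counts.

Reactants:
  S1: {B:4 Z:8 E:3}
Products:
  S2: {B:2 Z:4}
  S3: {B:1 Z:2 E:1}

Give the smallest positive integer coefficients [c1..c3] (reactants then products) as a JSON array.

Coefficients: [2, 1, 6]

B: 2·4 = 8 | 1·2+6·1 = 8
Z: 2·8 = 16 | 1·4+6·2 = 16
E: 2·3 = 6 | 1·0+6·1 = 6
gcd(2,1,6) = 1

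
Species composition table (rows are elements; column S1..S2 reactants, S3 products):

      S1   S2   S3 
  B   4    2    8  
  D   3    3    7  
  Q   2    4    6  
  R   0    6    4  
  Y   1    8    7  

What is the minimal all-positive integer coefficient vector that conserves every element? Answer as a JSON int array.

Coefficients: [5, 2, 3]

B: 5·4+2·2 = 24 | 3·8 = 24
D: 5·3+2·3 = 21 | 3·7 = 21
Q: 5·2+2·4 = 18 | 3·6 = 18
R: 5·0+2·6 = 12 | 3·4 = 12
Y: 5·1+2·8 = 21 | 3·7 = 21
gcd(5,2,3) = 1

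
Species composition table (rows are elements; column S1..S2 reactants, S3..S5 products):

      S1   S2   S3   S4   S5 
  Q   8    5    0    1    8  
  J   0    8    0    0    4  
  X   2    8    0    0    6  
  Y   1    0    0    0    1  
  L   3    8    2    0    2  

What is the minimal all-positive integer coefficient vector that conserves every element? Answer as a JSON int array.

Q: 2·8+1·5 = 21 | 5·0+5·1+2·8 = 21
J: 2·0+1·8 = 8 | 5·0+5·0+2·4 = 8
X: 2·2+1·8 = 12 | 5·0+5·0+2·6 = 12
Y: 2·1+1·0 = 2 | 5·0+5·0+2·1 = 2
L: 2·3+1·8 = 14 | 5·2+5·0+2·2 = 14
gcd(2,1,5,5,2) = 1

Coefficients: [2, 1, 5, 5, 2]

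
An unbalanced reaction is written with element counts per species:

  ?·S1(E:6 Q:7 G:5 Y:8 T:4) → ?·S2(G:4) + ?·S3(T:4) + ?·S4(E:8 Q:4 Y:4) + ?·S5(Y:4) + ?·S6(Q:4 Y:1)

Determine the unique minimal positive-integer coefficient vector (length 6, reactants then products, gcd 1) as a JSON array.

Coefficients: [4, 5, 4, 3, 4, 4]

E: 4·6 = 24 | 5·0+4·0+3·8+4·0+4·0 = 24
Q: 4·7 = 28 | 5·0+4·0+3·4+4·0+4·4 = 28
G: 4·5 = 20 | 5·4+4·0+3·0+4·0+4·0 = 20
Y: 4·8 = 32 | 5·0+4·0+3·4+4·4+4·1 = 32
T: 4·4 = 16 | 5·0+4·4+3·0+4·0+4·0 = 16
gcd(4,5,4,3,4,4) = 1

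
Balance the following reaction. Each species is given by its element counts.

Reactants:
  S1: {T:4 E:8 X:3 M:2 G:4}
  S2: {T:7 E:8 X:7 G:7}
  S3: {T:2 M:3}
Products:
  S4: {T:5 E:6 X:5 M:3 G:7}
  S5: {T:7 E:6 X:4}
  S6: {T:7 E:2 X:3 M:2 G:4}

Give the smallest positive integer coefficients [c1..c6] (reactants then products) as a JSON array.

Coefficients: [1, 6, 6, 6, 3, 1]

T: 1·4+6·7+6·2 = 58 | 6·5+3·7+1·7 = 58
E: 1·8+6·8+6·0 = 56 | 6·6+3·6+1·2 = 56
X: 1·3+6·7+6·0 = 45 | 6·5+3·4+1·3 = 45
M: 1·2+6·0+6·3 = 20 | 6·3+3·0+1·2 = 20
G: 1·4+6·7+6·0 = 46 | 6·7+3·0+1·4 = 46
gcd(1,6,6,6,3,1) = 1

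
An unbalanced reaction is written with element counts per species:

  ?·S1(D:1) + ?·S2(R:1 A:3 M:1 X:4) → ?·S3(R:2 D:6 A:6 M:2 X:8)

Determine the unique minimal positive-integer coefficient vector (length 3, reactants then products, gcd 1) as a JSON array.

R: 6·0+2·1 = 2 | 1·2 = 2
D: 6·1+2·0 = 6 | 1·6 = 6
A: 6·0+2·3 = 6 | 1·6 = 6
M: 6·0+2·1 = 2 | 1·2 = 2
X: 6·0+2·4 = 8 | 1·8 = 8
gcd(6,2,1) = 1

Coefficients: [6, 2, 1]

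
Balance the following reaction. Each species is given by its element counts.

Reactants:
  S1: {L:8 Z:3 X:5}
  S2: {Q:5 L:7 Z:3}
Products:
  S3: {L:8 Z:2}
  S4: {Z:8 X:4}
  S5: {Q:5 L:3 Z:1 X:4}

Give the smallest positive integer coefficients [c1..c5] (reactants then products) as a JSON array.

Q: 4·0+4·5 = 20 | 6·0+1·0+4·5 = 20
L: 4·8+4·7 = 60 | 6·8+1·0+4·3 = 60
Z: 4·3+4·3 = 24 | 6·2+1·8+4·1 = 24
X: 4·5+4·0 = 20 | 6·0+1·4+4·4 = 20
gcd(4,4,6,1,4) = 1

Coefficients: [4, 4, 6, 1, 4]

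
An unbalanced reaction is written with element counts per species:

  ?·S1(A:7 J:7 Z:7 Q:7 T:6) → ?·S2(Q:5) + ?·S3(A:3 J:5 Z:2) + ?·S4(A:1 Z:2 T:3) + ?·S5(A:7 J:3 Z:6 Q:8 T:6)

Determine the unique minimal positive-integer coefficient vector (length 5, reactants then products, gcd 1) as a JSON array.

Coefficients: [4, 4, 5, 6, 1]

A: 4·7 = 28 | 4·0+5·3+6·1+1·7 = 28
J: 4·7 = 28 | 4·0+5·5+6·0+1·3 = 28
Z: 4·7 = 28 | 4·0+5·2+6·2+1·6 = 28
Q: 4·7 = 28 | 4·5+5·0+6·0+1·8 = 28
T: 4·6 = 24 | 4·0+5·0+6·3+1·6 = 24
gcd(4,4,5,6,1) = 1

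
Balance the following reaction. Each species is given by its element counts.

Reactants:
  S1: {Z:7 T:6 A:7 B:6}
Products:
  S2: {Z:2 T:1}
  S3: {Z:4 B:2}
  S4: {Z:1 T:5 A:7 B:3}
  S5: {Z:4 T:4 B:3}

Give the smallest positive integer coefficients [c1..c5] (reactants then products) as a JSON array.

Coefficients: [5, 1, 6, 5, 1]

Z: 5·7 = 35 | 1·2+6·4+5·1+1·4 = 35
T: 5·6 = 30 | 1·1+6·0+5·5+1·4 = 30
A: 5·7 = 35 | 1·0+6·0+5·7+1·0 = 35
B: 5·6 = 30 | 1·0+6·2+5·3+1·3 = 30
gcd(5,1,6,5,1) = 1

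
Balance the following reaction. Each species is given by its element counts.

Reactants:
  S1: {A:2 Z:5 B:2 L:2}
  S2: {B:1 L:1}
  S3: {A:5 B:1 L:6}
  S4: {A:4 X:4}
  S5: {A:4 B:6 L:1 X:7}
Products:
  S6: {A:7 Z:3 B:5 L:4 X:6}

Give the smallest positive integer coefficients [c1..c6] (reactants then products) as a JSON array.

Coefficients: [3, 6, 1, 4, 2, 5]

A: 3·2+6·0+1·5+4·4+2·4 = 35 | 5·7 = 35
Z: 3·5+6·0+1·0+4·0+2·0 = 15 | 5·3 = 15
B: 3·2+6·1+1·1+4·0+2·6 = 25 | 5·5 = 25
L: 3·2+6·1+1·6+4·0+2·1 = 20 | 5·4 = 20
X: 3·0+6·0+1·0+4·4+2·7 = 30 | 5·6 = 30
gcd(3,6,1,4,2,5) = 1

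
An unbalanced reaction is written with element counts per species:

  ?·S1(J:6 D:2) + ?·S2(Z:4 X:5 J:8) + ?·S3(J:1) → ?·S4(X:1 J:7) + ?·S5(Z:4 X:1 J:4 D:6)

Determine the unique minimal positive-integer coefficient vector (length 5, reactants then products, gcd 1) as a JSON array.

Coefficients: [3, 1, 6, 4, 1]

Z: 3·0+1·4+6·0 = 4 | 4·0+1·4 = 4
X: 3·0+1·5+6·0 = 5 | 4·1+1·1 = 5
J: 3·6+1·8+6·1 = 32 | 4·7+1·4 = 32
D: 3·2+1·0+6·0 = 6 | 4·0+1·6 = 6
gcd(3,1,6,4,1) = 1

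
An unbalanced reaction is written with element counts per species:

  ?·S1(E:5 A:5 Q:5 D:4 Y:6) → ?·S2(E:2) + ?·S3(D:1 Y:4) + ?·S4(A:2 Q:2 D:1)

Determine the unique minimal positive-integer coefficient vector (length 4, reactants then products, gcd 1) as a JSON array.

Coefficients: [2, 5, 3, 5]

E: 2·5 = 10 | 5·2+3·0+5·0 = 10
A: 2·5 = 10 | 5·0+3·0+5·2 = 10
Q: 2·5 = 10 | 5·0+3·0+5·2 = 10
D: 2·4 = 8 | 5·0+3·1+5·1 = 8
Y: 2·6 = 12 | 5·0+3·4+5·0 = 12
gcd(2,5,3,5) = 1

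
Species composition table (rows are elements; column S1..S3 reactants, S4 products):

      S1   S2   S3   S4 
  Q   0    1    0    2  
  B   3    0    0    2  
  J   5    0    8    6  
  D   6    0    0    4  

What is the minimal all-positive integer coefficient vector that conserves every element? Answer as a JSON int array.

Coefficients: [2, 6, 1, 3]

Q: 2·0+6·1+1·0 = 6 | 3·2 = 6
B: 2·3+6·0+1·0 = 6 | 3·2 = 6
J: 2·5+6·0+1·8 = 18 | 3·6 = 18
D: 2·6+6·0+1·0 = 12 | 3·4 = 12
gcd(2,6,1,3) = 1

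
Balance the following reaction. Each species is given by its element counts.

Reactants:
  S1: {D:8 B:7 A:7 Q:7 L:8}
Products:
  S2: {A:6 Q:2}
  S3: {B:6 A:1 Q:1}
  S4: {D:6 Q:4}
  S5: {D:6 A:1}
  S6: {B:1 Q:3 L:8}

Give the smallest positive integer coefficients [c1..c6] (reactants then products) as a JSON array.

Coefficients: [6, 5, 6, 2, 6, 6]

D: 6·8 = 48 | 5·0+6·0+2·6+6·6+6·0 = 48
B: 6·7 = 42 | 5·0+6·6+2·0+6·0+6·1 = 42
A: 6·7 = 42 | 5·6+6·1+2·0+6·1+6·0 = 42
Q: 6·7 = 42 | 5·2+6·1+2·4+6·0+6·3 = 42
L: 6·8 = 48 | 5·0+6·0+2·0+6·0+6·8 = 48
gcd(6,5,6,2,6,6) = 1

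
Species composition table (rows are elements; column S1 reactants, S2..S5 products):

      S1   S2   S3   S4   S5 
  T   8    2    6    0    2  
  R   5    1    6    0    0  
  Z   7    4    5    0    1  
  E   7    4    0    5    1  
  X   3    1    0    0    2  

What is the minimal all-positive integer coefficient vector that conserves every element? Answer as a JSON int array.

Coefficients: [4, 2, 3, 3, 5]

T: 4·8 = 32 | 2·2+3·6+3·0+5·2 = 32
R: 4·5 = 20 | 2·1+3·6+3·0+5·0 = 20
Z: 4·7 = 28 | 2·4+3·5+3·0+5·1 = 28
E: 4·7 = 28 | 2·4+3·0+3·5+5·1 = 28
X: 4·3 = 12 | 2·1+3·0+3·0+5·2 = 12
gcd(4,2,3,3,5) = 1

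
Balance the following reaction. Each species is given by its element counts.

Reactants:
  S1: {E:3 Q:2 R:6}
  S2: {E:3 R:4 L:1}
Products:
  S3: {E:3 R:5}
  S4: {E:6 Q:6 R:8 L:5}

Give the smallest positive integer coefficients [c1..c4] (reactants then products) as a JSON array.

E: 3·3+5·3 = 24 | 6·3+1·6 = 24
Q: 3·2+5·0 = 6 | 6·0+1·6 = 6
R: 3·6+5·4 = 38 | 6·5+1·8 = 38
L: 3·0+5·1 = 5 | 6·0+1·5 = 5
gcd(3,5,6,1) = 1

Coefficients: [3, 5, 6, 1]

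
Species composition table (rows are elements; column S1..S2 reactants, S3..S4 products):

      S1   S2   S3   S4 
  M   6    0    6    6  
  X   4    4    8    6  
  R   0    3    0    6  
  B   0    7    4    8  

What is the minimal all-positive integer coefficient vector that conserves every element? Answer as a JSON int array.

Coefficients: [5, 4, 3, 2]

M: 5·6+4·0 = 30 | 3·6+2·6 = 30
X: 5·4+4·4 = 36 | 3·8+2·6 = 36
R: 5·0+4·3 = 12 | 3·0+2·6 = 12
B: 5·0+4·7 = 28 | 3·4+2·8 = 28
gcd(5,4,3,2) = 1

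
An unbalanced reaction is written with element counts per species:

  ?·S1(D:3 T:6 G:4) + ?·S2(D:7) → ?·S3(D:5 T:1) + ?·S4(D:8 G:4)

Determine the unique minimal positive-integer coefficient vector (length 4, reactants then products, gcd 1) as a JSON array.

D: 1·3+5·7 = 38 | 6·5+1·8 = 38
T: 1·6+5·0 = 6 | 6·1+1·0 = 6
G: 1·4+5·0 = 4 | 6·0+1·4 = 4
gcd(1,5,6,1) = 1

Coefficients: [1, 5, 6, 1]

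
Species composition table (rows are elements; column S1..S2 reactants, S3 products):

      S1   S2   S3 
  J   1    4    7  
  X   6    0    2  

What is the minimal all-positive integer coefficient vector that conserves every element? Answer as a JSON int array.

Coefficients: [1, 5, 3]

J: 1·1+5·4 = 21 | 3·7 = 21
X: 1·6+5·0 = 6 | 3·2 = 6
gcd(1,5,3) = 1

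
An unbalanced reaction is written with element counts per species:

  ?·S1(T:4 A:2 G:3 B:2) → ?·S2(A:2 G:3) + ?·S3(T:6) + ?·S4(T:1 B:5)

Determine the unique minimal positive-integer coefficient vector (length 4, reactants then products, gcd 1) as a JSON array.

Coefficients: [5, 5, 3, 2]

T: 5·4 = 20 | 5·0+3·6+2·1 = 20
A: 5·2 = 10 | 5·2+3·0+2·0 = 10
G: 5·3 = 15 | 5·3+3·0+2·0 = 15
B: 5·2 = 10 | 5·0+3·0+2·5 = 10
gcd(5,5,3,2) = 1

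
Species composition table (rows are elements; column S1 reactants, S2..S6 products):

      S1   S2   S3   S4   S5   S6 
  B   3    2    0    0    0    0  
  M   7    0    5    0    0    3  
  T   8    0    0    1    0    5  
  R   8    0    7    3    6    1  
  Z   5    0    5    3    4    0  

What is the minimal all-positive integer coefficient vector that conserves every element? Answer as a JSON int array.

Coefficients: [4, 6, 2, 2, 1, 6]

B: 4·3 = 12 | 6·2+2·0+2·0+1·0+6·0 = 12
M: 4·7 = 28 | 6·0+2·5+2·0+1·0+6·3 = 28
T: 4·8 = 32 | 6·0+2·0+2·1+1·0+6·5 = 32
R: 4·8 = 32 | 6·0+2·7+2·3+1·6+6·1 = 32
Z: 4·5 = 20 | 6·0+2·5+2·3+1·4+6·0 = 20
gcd(4,6,2,2,1,6) = 1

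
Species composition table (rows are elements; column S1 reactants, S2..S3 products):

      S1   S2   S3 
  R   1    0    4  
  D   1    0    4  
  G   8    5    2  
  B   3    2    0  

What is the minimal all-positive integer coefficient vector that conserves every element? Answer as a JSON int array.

Coefficients: [4, 6, 1]

R: 4·1 = 4 | 6·0+1·4 = 4
D: 4·1 = 4 | 6·0+1·4 = 4
G: 4·8 = 32 | 6·5+1·2 = 32
B: 4·3 = 12 | 6·2+1·0 = 12
gcd(4,6,1) = 1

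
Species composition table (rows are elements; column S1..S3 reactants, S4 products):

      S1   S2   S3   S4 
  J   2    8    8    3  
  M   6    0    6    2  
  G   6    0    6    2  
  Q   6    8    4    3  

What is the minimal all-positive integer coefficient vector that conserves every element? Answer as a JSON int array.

J: 1·2+1·8+1·8 = 18 | 6·3 = 18
M: 1·6+1·0+1·6 = 12 | 6·2 = 12
G: 1·6+1·0+1·6 = 12 | 6·2 = 12
Q: 1·6+1·8+1·4 = 18 | 6·3 = 18
gcd(1,1,1,6) = 1

Coefficients: [1, 1, 1, 6]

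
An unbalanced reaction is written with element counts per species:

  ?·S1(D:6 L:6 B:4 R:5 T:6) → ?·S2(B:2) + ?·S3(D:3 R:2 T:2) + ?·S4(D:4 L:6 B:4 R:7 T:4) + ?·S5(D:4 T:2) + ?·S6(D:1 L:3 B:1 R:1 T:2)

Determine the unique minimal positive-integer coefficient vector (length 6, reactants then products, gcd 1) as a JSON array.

D: 3·6 = 18 | 2·0+2·3+1·4+1·4+4·1 = 18
L: 3·6 = 18 | 2·0+2·0+1·6+1·0+4·3 = 18
B: 3·4 = 12 | 2·2+2·0+1·4+1·0+4·1 = 12
R: 3·5 = 15 | 2·0+2·2+1·7+1·0+4·1 = 15
T: 3·6 = 18 | 2·0+2·2+1·4+1·2+4·2 = 18
gcd(3,2,2,1,1,4) = 1

Coefficients: [3, 2, 2, 1, 1, 4]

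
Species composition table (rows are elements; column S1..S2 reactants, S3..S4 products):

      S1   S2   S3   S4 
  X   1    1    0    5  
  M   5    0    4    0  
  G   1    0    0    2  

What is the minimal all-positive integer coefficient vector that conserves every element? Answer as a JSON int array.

X: 4·1+6·1 = 10 | 5·0+2·5 = 10
M: 4·5+6·0 = 20 | 5·4+2·0 = 20
G: 4·1+6·0 = 4 | 5·0+2·2 = 4
gcd(4,6,5,2) = 1

Coefficients: [4, 6, 5, 2]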